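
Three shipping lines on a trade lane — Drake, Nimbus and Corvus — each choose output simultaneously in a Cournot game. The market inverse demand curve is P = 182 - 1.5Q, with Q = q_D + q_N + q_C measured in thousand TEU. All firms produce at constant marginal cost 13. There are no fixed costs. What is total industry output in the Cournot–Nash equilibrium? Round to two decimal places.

A representative firm's profit is π_i = q_i(182 - 1.5Q) - 13q_i.
Setting ∂π_i/∂q_i = 0 with rivals' quantities fixed: 169 - 3q_i - (3/2)·Σ_{j≠i} q_j = 0.
With identical firms every q_j equals q_i, so Σ_{j≠i} q_j = 2q_i and 169 = 6q_i, giving q_i = 169/6.
Total output Q = 169/6 + 169/6 + 169/6 = 169/2.

84.50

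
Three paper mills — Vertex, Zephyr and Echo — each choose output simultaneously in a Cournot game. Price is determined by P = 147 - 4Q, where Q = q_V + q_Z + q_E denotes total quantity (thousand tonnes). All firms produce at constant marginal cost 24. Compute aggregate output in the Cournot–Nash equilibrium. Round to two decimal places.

23.06

Each firm earns π_i = (147 - 4Q)q_i - 24q_i.
Setting ∂π_i/∂q_i = 0 with rivals' quantities fixed: 123 - 8q_i - 4·Σ_{j≠i} q_j = 0.
With identical firms every q_j equals q_i, so Σ_{j≠i} q_j = 2q_i and 123 = 16q_i, giving q_i = 123/16.
Total output Q = 123/16 + 123/16 + 123/16 = 369/16.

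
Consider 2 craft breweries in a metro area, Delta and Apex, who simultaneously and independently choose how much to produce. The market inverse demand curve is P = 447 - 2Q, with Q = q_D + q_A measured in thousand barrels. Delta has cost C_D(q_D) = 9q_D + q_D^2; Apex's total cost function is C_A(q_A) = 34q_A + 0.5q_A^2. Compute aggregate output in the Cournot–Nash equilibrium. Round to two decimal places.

114.08

Delta's profit: π_D = (447 - 2Q)q_D - (9q_D + q_D²). Setting ∂π_D/∂q_D = 0: 438 - 6q_D - 2(q_A) = 0.
Apex's profit: π_A = (447 - 2Q)q_A - (34q_A + (1/2)q_A²). Setting ∂π_A/∂q_A = 0: 413 - 5q_A - 2(q_D) = 0.
Rearranging gives the reaction functions q_D = (438 - 2q_A)/6 and q_A = (413 - 2q_D)/5.
Solving the pair: q_D = 682/13, q_A = 801/13.
Total output Q = 682/13 + 801/13 = 1483/13.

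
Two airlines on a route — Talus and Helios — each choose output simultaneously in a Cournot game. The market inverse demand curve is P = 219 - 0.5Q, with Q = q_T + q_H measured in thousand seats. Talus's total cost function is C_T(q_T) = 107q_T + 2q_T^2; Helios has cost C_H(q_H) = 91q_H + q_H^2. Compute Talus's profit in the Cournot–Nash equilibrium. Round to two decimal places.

850.15

Talus's profit: π_T = (219 - 0.5Q)q_T - (107q_T + 2q_T²). Setting ∂π_T/∂q_T = 0: 112 - 5q_T - (1/2)(q_H) = 0.
Helios's first-order condition: 128 - 3q_H - (1/2)(q_T) = 0.
Rearranging gives the reaction functions q_T = (112 - (1/2)q_H)/5 and q_H = (128 - (1/2)q_T)/3.
Solving the pair: q_T = 1088/59, q_H = 39.5932.
Price P = 219 - (1/2)·58.0339 = 189.9831.
Talus's profit: 189.9831·(1088/59) - 107·(1088/59) - 2(1088/59)² = 850.1465.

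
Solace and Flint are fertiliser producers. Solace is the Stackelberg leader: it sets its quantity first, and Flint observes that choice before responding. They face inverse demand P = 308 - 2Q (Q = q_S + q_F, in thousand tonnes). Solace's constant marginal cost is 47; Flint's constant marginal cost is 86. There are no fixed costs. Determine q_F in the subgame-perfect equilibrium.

18

Solve by backward induction. Given q_S, the follower Flint maximises π_F = (308 - 2q_S - 2q_F)q_F - 86q_F.
Setting the follower's marginal profit to zero, 222 - 2q_S - 4q_F = 0, i.e. q_F = (222 - 2q_S)/4.
The leader anticipates this reaction. Substituting into P = 308 - 2Q gives P = 197 - q_S, so π_S = (197 - q_S)q_S - 47q_S.
Leader FOC: 150 - 2q_S = 0, so q_S = 75.
Then q_F = (222 - 2·75)/4 = 18.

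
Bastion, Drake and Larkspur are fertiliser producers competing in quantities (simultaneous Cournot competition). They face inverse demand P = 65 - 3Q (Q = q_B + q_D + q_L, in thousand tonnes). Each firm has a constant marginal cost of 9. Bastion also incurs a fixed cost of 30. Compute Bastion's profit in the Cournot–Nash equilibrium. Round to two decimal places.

35.33

A representative firm's profit is π_i = q_i(65 - 3Q) - 9q_i.
Setting ∂π_i/∂q_i = 0 with rivals' quantities fixed: 56 - 6q_i - 3·Σ_{j≠i} q_j = 0.
By symmetry each firm produces the same amount; substituting Σ_{j≠i} q_j = 2q_i yields q_i = 56/12 = 14/3.
Price P = 65 - 3·14 = 23.
Bastion's profit: (23 - 9)·(14/3) - 30 = 106/3.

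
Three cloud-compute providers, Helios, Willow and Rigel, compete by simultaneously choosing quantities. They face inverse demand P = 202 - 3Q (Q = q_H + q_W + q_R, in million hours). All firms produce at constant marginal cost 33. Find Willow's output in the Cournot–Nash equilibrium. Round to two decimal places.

14.08

Each firm earns π_i = (202 - 3Q)q_i - 33q_i.
Setting ∂π_i/∂q_i = 0 with rivals' quantities fixed: 169 - 6q_i - 3·Σ_{j≠i} q_j = 0.
By symmetry each firm produces the same amount; substituting Σ_{j≠i} q_j = 2q_i yields q_i = 169/12.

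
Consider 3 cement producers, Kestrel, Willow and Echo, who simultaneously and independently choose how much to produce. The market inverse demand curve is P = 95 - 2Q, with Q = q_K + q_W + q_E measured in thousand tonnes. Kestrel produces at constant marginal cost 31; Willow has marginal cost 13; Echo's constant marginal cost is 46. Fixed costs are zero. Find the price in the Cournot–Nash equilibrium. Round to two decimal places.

46.25

Kestrel's profit: π_K = (95 - 2Q)q_K - (31q_K). Setting ∂π_K/∂q_K = 0: 64 - 4q_K - 2(q_W + q_E) = 0.
Willow's profit: π_W = (95 - 2Q)q_W - (13q_W). Setting ∂π_W/∂q_W = 0: 82 - 4q_W - 2(q_K + q_E) = 0.
Echo's first-order condition: 49 - 4q_E - 2(q_K + q_W) = 0.
Summing all 3 equations gives 195 − 8Q = 0, hence Q = 195/8.
Back-substituting: q_K = (64 − 195/4)/2 = 61/8, q_W = (82 − 195/4)/2 = 133/8, q_E = (49 − 195/4)/2 = 1/8.
Total output Q = 195/8, so price P = 95 - 2·(195/8) = 185/4.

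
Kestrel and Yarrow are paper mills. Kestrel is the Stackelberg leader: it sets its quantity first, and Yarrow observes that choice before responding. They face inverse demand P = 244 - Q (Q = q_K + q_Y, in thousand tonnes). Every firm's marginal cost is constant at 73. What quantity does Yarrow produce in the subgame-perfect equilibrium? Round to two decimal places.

The follower Yarrow best-responds to any q_K: π_Y = (244 - Q)q_Y - 73q_Y.
Setting the follower's marginal profit to zero, 171 - q_K - 2q_Y = 0, i.e. q_Y = (171 - q_K)/2.
The leader anticipates this reaction. Substituting into P = 244 - Q gives P = 317/2 - (1/2)q_K, so π_K = (317/2 - (1/2)q_K)q_K - 73q_K.
Maximising: ∂π_K/∂q_K = 171/2 - q_K = 0, giving q_K = 171/2.
Then q_Y = (171 - 171/2)/2 = 171/4.

42.75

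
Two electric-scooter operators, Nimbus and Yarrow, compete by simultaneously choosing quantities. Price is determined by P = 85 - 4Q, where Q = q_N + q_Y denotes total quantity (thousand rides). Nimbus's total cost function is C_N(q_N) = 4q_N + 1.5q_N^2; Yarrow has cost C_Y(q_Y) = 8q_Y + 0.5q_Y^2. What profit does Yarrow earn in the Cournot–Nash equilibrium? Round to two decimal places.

178.67

Nimbus's profit: π_N = (85 - 4Q)q_N - (4q_N + (3/2)q_N²). Setting ∂π_N/∂q_N = 0: 81 - 11q_N - 4(q_Y) = 0.
Yarrow's profit: π_Y = (85 - 4Q)q_Y - (8q_Y + (1/2)q_Y²). Setting ∂π_Y/∂q_Y = 0: 77 - 9q_Y - 4(q_N) = 0.
So q_N = (81 - 4q_Y)/11 and q_Y = (77 - 4q_N)/9.
Substituting one into the other gives q_N = 421/83 and q_Y = 523/83.
Price P = 85 - 4·(944/83) = 39.5060.
Yarrow's profit: 39.5060·(523/83) - 8·(523/83) - (1/2)(523/83)² = 178.6733.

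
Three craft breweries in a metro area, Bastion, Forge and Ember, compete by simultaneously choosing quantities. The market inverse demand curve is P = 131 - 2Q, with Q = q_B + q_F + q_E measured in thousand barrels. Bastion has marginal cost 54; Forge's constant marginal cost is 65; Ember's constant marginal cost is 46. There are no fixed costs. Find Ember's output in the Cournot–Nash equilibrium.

Bastion's profit: π_B = (131 - 2Q)q_B - (54q_B). Setting ∂π_B/∂q_B = 0: 77 - 4q_B - 2(q_F + q_E) = 0.
Forge's first-order condition: 66 - 4q_F - 2(q_B + q_E) = 0.
Ember's first-order condition: 85 - 4q_E - 2(q_B + q_F) = 0.
Adding the 3 first-order conditions: 228 − 8Q = 0, so Q = 57/2.
Back-substituting: q_B = (77 − 57)/2 = 10, q_F = (66 − 57)/2 = 9/2, q_E = (85 − 57)/2 = 14.

14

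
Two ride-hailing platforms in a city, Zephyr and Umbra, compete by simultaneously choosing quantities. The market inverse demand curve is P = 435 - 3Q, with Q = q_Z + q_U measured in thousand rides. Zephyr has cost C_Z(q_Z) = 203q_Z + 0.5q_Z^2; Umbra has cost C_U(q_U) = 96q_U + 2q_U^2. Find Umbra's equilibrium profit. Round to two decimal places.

Zephyr's profit: π_Z = (435 - 3Q)q_Z - (203q_Z + (1/2)q_Z²). Setting ∂π_Z/∂q_Z = 0: 232 - 7q_Z - 3(q_U) = 0.
Umbra's profit: π_U = (435 - 3Q)q_U - (96q_U + 2q_U²). Setting ∂π_U/∂q_U = 0: 339 - 10q_U - 3(q_Z) = 0.
So q_Z = (232 - 3q_U)/7 and q_U = (339 - 3q_Z)/10.
Substituting one into the other gives q_Z = 1303/61 and q_U = 1677/61.
Price P = 435 - 3·48.8525 = 288.4426.
Umbra's profit: 288.4426·(1677/61) - 96·(1677/61) - 2(1677/61)² = 3778.9962.

3779.00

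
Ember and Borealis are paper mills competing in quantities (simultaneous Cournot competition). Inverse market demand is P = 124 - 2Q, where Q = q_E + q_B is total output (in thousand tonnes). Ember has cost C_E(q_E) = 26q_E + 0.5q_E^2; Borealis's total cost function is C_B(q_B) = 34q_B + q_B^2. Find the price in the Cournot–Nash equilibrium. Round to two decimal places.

Ember's profit: π_E = (124 - 2Q)q_E - (26q_E + (1/2)q_E²). Setting ∂π_E/∂q_E = 0: 98 - 5q_E - 2(q_B) = 0.
Borealis's profit: π_B = (124 - 2Q)q_B - (34q_B + q_B²). Setting ∂π_B/∂q_B = 0: 90 - 6q_B - 2(q_E) = 0.
Best responses: q_E = (98 - 2q_B)/5, q_B = (90 - 2q_E)/6.
Substituting one into the other gives q_E = 204/13 and q_B = 127/13.
Total output Q = 331/13, so price P = 124 - 2·(331/13) = 950/13.

73.08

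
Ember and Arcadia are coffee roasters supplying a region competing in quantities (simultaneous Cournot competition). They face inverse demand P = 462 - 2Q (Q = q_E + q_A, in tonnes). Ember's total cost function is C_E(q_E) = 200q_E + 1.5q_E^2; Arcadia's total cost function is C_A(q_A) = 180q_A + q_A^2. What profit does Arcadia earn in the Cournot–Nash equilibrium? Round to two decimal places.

Ember's profit: π_E = (462 - 2Q)q_E - (200q_E + (3/2)q_E²). Setting ∂π_E/∂q_E = 0: 262 - 7q_E - 2(q_A) = 0.
Arcadia's profit: π_A = (462 - 2Q)q_A - (180q_A + q_A²). Setting ∂π_A/∂q_A = 0: 282 - 6q_A - 2(q_E) = 0.
So q_E = (262 - 2q_A)/7 and q_A = (282 - 2q_E)/6.
Solving the pair: q_E = 504/19, q_A = 725/19.
Price P = 462 - 2·(1229/19) = 332.6316.
Arcadia's profit: 332.6316·(725/19) - 180·(725/19) - (725/19)² = 4368.0748.

4368.07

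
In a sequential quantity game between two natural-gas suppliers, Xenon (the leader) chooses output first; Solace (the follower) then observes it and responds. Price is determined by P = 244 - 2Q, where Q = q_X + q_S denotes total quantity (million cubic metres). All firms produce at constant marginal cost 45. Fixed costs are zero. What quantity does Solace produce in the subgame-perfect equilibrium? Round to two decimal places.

Solve by backward induction. Given q_X, the follower Solace maximises π_S = (244 - 2q_X - 2q_S)q_S - 45q_S.
Setting the follower's marginal profit to zero, 199 - 2q_X - 4q_S = 0, i.e. q_S = (199 - 2q_X)/4.
The leader anticipates this reaction. Substituting into P = 244 - 2Q gives P = 289/2 - q_X, so π_X = (289/2 - q_X)q_X - 45q_X.
Leader FOC: 199/2 - 2q_X = 0, so q_X = 199/4.
Then q_S = (199 - 2·(199/4))/4 = 199/8.

24.88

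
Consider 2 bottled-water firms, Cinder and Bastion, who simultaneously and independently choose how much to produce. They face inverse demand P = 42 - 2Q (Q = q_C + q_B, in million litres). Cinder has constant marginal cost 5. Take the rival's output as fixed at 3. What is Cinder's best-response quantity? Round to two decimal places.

7.75

With the rival's output fixed at 3, Cinder's profit is π_C = (42 - 2·3 - 2q_C)q_C - (5q_C) = (36 - 2q_C)q_C - (5q_C).
∂π_C/∂q_C = 31 - 4q_C = 0, so q_C = 31/4.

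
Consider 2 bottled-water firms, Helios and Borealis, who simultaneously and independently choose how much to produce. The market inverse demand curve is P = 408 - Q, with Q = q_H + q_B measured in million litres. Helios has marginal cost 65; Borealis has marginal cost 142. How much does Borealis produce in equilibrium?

63

Helios's profit: π_H = (408 - Q)q_H - (65q_H). Setting ∂π_H/∂q_H = 0: 343 - 2q_H - (q_B) = 0.
Borealis's first-order condition: 266 - 2q_B - (q_H) = 0.
Rearranging gives the reaction functions q_H = (343 - q_B)/2 and q_B = (266 - q_H)/2.
Solving the pair: q_H = 140, q_B = 63.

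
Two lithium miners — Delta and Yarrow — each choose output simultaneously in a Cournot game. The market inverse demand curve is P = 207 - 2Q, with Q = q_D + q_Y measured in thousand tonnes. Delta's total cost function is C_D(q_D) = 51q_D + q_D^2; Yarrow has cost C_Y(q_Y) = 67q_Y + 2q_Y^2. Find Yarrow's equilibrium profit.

576

Delta's profit: π_D = (207 - 2Q)q_D - (51q_D + q_D²). Setting ∂π_D/∂q_D = 0: 156 - 6q_D - 2(q_Y) = 0.
Yarrow's first-order condition: 140 - 8q_Y - 2(q_D) = 0.
Rearranging gives the reaction functions q_D = (156 - 2q_Y)/6 and q_Y = (140 - 2q_D)/8.
Substituting one into the other gives q_D = 22 and q_Y = 12.
Price P = 207 - 2·34 = 139.
Yarrow's profit: 139·12 - 67·12 - 2·12² = 576.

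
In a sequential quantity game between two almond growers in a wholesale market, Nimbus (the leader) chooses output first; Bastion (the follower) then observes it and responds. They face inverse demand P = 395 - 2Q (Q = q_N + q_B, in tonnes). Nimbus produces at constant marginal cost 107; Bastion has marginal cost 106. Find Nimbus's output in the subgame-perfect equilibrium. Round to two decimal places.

Solve by backward induction. Given q_N, the follower Bastion maximises π_B = (395 - 2q_N - 2q_B)q_B - 106q_B.
Setting the follower's marginal profit to zero, 289 - 2q_N - 4q_B = 0, i.e. q_B = (289 - 2q_N)/4.
The leader anticipates this reaction. Substituting into P = 395 - 2Q gives P = 501/2 - q_N, so π_N = (501/2 - q_N)q_N - 107q_N.
The leader's first-order condition 287/2 - 2q_N = 0 yields q_N = 287/4.
Then q_B = (289 - 2·(287/4))/4 = 291/8.

71.75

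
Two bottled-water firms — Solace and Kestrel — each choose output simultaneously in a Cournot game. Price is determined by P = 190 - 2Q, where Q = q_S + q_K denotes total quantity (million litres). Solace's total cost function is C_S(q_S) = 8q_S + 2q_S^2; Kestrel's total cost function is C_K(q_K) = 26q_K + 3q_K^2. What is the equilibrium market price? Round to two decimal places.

125.79

Solace's profit: π_S = (190 - 2Q)q_S - (8q_S + 2q_S²). Setting ∂π_S/∂q_S = 0: 182 - 8q_S - 2(q_K) = 0.
Kestrel's first-order condition: 164 - 10q_K - 2(q_S) = 0.
Rearranging gives the reaction functions q_S = (182 - 2q_K)/8 and q_K = (164 - 2q_S)/10.
Substituting one into the other gives q_S = 373/19 and q_K = 237/19.
Total output Q = 610/19, so price P = 190 - 2·(610/19) = 125.7895.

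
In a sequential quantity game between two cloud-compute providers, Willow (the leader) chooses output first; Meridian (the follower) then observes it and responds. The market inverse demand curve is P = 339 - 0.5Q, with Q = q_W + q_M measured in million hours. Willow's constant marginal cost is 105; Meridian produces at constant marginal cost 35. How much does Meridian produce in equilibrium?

222

Solve by backward induction. Given q_W, the follower Meridian maximises π_M = (339 - (1/2)q_W - (1/2)q_M)q_M - 35q_M.
Follower FOC: 304 - (1/2)q_W - q_M = 0, so q_M(q_W) = (304 - (1/2)q_W).
Willow substitutes q_M(q_W) into its own profit: π_W = q_W(339 - (1/2)q_W - (304 - (1/2)q_W)/2) - 105q_W = (187 - (1/4)q_W)q_W - 105q_W.
The leader's first-order condition 82 - (1/2)q_W = 0 yields q_W = 164.
Then q_M = (304 - (1/2)·164) = 222.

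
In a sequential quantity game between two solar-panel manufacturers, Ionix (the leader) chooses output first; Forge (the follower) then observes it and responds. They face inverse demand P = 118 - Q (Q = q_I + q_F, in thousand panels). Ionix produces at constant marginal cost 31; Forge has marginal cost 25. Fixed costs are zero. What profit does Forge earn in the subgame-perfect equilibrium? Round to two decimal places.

Solve by backward induction. Given q_I, the follower Forge maximises π_F = (118 - q_I - q_F)q_F - 25q_F.
Setting the follower's marginal profit to zero, 93 - q_I - 2q_F = 0, i.e. q_F = (93 - q_I)/2.
The leader anticipates this reaction. Substituting into P = 118 - Q gives P = 143/2 - (1/2)q_I, so π_I = (143/2 - (1/2)q_I)q_I - 31q_I.
The leader's first-order condition 81/2 - q_I = 0 yields q_I = 81/2.
Then q_F = (93 - 81/2)/2 = 105/4.
Price P = 118 - 267/4 = 205/4.
Forge's profit: (205/4 - 25)·(105/4) = 689.0625.

689.06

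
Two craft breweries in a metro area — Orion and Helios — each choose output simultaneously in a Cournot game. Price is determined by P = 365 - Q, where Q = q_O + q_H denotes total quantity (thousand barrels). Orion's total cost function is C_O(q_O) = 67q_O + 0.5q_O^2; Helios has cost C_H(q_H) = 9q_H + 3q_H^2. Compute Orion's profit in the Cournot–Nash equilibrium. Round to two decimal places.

11661.96

Orion's profit: π_O = (365 - Q)q_O - (67q_O + (1/2)q_O²). Setting ∂π_O/∂q_O = 0: 298 - 3q_O - (q_H) = 0.
Helios's profit: π_H = (365 - Q)q_H - (9q_H + 3q_H²). Setting ∂π_H/∂q_H = 0: 356 - 8q_H - (q_O) = 0.
Rearranging gives the reaction functions q_O = (298 - q_H)/3 and q_H = (356 - q_O)/8.
Solving the pair: q_O = 88.1739, q_H = 770/23.
Price P = 365 - 121.6522 = 243.3478.
Orion's profit: 243.3478·88.1739 - 67·88.1739 - (1/2)·88.1739² = 11661.9584.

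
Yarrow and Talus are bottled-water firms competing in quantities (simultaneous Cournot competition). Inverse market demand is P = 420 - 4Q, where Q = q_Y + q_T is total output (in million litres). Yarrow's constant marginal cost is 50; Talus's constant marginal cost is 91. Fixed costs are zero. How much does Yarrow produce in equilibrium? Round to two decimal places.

34.25

Yarrow's profit: π_Y = (420 - 4Q)q_Y - (50q_Y). Setting ∂π_Y/∂q_Y = 0: 370 - 8q_Y - 4(q_T) = 0.
Talus's first-order condition: 329 - 8q_T - 4(q_Y) = 0.
Rearranging gives the reaction functions q_Y = (370 - 4q_T)/8 and q_T = (329 - 4q_Y)/8.
Solving the pair: q_Y = 137/4, q_T = 24.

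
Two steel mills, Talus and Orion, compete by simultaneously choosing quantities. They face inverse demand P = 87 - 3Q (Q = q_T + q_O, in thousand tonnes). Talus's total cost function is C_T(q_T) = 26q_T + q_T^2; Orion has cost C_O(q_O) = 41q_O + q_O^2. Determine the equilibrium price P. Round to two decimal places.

57.82

Talus's profit: π_T = (87 - 3Q)q_T - (26q_T + q_T²). Setting ∂π_T/∂q_T = 0: 61 - 8q_T - 3(q_O) = 0.
Orion's profit: π_O = (87 - 3Q)q_O - (41q_O + q_O²). Setting ∂π_O/∂q_O = 0: 46 - 8q_O - 3(q_T) = 0.
Rearranging gives the reaction functions q_T = (61 - 3q_O)/8 and q_O = (46 - 3q_T)/8.
Substituting one into the other gives q_T = 70/11 and q_O = 37/11.
Total output Q = 107/11, so price P = 87 - 3·(107/11) = 636/11.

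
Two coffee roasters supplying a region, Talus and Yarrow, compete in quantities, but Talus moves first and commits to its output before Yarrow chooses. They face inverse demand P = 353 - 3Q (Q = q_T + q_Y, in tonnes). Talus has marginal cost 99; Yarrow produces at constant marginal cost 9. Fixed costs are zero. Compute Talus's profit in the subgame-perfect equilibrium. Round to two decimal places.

The follower Yarrow best-responds to any q_T: π_Y = (353 - 3Q)q_Y - 9q_Y.
Setting the follower's marginal profit to zero, 344 - 3q_T - 6q_Y = 0, i.e. q_Y = (344 - 3q_T)/6.
Talus substitutes q_Y(q_T) into its own profit: π_T = q_T(353 - 3q_T - (344 - 3q_T)/2) - 99q_T = (181 - (3/2)q_T)q_T - 99q_T.
Leader FOC: 82 - 3q_T = 0, so q_T = 82/3.
Then q_Y = (344 - 3·(82/3))/6 = 131/3.
Price P = 353 - 3·71 = 140.
Talus's profit: (140 - 99)·(82/3) = 1120.6667.

1120.67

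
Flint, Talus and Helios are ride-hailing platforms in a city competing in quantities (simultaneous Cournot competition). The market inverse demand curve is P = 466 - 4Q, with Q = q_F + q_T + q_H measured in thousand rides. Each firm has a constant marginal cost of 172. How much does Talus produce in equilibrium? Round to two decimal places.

18.38

A representative firm's profit is π_i = q_i(466 - 4Q) - 172q_i.
Setting ∂π_i/∂q_i = 0 with rivals' quantities fixed: 294 - 8q_i - 4·Σ_{j≠i} q_j = 0.
With identical firms every q_j equals q_i, so Σ_{j≠i} q_j = 2q_i and 294 = 16q_i, giving q_i = 147/8.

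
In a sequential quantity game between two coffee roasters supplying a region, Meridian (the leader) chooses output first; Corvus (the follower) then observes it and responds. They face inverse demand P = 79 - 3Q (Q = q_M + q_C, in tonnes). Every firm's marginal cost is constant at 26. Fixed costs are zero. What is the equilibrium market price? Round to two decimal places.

39.25

Solve by backward induction. Given q_M, the follower Corvus maximises π_C = (79 - 3q_M - 3q_C)q_C - 26q_C.
Setting the follower's marginal profit to zero, 53 - 3q_M - 6q_C = 0, i.e. q_C = (53 - 3q_M)/6.
The leader anticipates this reaction. Substituting into P = 79 - 3Q gives P = 105/2 - (3/2)q_M, so π_M = (105/2 - (3/2)q_M)q_M - 26q_M.
The leader's first-order condition 53/2 - 3q_M = 0 yields q_M = 53/6.
Then q_C = (53 - 3·(53/6))/6 = 53/12.
Total output Q = 53/4, so price P = 79 - 3·(53/4) = 157/4.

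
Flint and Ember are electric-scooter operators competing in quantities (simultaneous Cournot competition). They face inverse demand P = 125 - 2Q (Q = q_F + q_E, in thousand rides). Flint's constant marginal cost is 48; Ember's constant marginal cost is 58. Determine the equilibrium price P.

77

Flint's profit: π_F = (125 - 2Q)q_F - (48q_F). Setting ∂π_F/∂q_F = 0: 77 - 4q_F - 2(q_E) = 0.
Ember's first-order condition: 67 - 4q_E - 2(q_F) = 0.
So q_F = (77 - 2q_E)/4 and q_E = (67 - 2q_F)/4.
Solving the pair: q_F = 29/2, q_E = 19/2.
Total output Q = 24, so price P = 125 - 2·24 = 77.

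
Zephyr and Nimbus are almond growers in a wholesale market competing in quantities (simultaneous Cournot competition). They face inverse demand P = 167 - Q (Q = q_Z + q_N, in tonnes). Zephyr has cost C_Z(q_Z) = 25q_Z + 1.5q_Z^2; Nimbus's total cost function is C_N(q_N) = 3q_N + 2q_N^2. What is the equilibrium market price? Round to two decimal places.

119.90

Zephyr's profit: π_Z = (167 - Q)q_Z - (25q_Z + (3/2)q_Z²). Setting ∂π_Z/∂q_Z = 0: 142 - 5q_Z - (q_N) = 0.
Nimbus's profit: π_N = (167 - Q)q_N - (3q_N + 2q_N²). Setting ∂π_N/∂q_N = 0: 164 - 6q_N - (q_Z) = 0.
Rearranging gives the reaction functions q_Z = (142 - q_N)/5 and q_N = (164 - q_Z)/6.
Solving the pair: q_Z = 688/29, q_N = 678/29.
Total output Q = 1366/29, so price P = 167 - 1366/29 = 119.8966.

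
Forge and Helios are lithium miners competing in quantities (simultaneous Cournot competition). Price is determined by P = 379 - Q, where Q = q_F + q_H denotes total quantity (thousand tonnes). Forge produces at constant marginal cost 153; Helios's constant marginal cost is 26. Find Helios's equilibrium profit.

25600

Forge's profit: π_F = (379 - Q)q_F - (153q_F). Setting ∂π_F/∂q_F = 0: 226 - 2q_F - (q_H) = 0.
Helios's profit: π_H = (379 - Q)q_H - (26q_H). Setting ∂π_H/∂q_H = 0: 353 - 2q_H - (q_F) = 0.
So q_F = (226 - q_H)/2 and q_H = (353 - q_F)/2.
Substituting one into the other gives q_F = 33 and q_H = 160.
Price P = 379 - 193 = 186.
Helios's profit: (186 - 26)·160 = 25600.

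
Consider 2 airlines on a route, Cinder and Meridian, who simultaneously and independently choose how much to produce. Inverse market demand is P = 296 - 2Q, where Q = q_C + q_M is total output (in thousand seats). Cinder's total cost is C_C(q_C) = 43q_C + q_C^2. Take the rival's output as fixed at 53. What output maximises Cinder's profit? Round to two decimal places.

24.50

With the rival's output fixed at 53, Cinder's profit is π_C = (296 - 2·53 - 2q_C)q_C - (43q_C + q_C²) = (190 - 2q_C)q_C - (43q_C + q_C²).
∂π_C/∂q_C = 147 - 6q_C = 0, so q_C = 49/2.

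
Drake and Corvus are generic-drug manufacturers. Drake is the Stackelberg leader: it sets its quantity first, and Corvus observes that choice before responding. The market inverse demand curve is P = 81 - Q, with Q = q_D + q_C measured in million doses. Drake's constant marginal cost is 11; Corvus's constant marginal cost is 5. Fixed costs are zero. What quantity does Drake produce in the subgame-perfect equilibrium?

Solve by backward induction. Given q_D, the follower Corvus maximises π_C = (81 - q_D - q_C)q_C - 5q_C.
Setting the follower's marginal profit to zero, 76 - q_D - 2q_C = 0, i.e. q_C = (76 - q_D)/2.
Drake substitutes q_C(q_D) into its own profit: π_D = q_D(81 - q_D - (76 - q_D)/2) - 11q_D = (43 - (1/2)q_D)q_D - 11q_D.
Leader FOC: 32 - q_D = 0, so q_D = 32.
Then q_C = (76 - 32)/2 = 22.

32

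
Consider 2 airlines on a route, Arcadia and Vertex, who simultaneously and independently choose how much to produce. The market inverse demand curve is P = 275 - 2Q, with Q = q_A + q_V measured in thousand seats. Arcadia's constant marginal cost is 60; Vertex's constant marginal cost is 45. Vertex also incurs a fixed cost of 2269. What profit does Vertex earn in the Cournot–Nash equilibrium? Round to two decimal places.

1065.72

Arcadia's profit: π_A = (275 - 2Q)q_A - (60q_A). Setting ∂π_A/∂q_A = 0: 215 - 4q_A - 2(q_V) = 0.
Vertex's profit: π_V = (275 - 2Q)q_V - (45q_V). Setting ∂π_V/∂q_V = 0: 230 - 4q_V - 2(q_A) = 0.
Best responses: q_A = (215 - 2q_V)/4, q_V = (230 - 2q_A)/4.
Solving the pair: q_A = 100/3, q_V = 245/6.
Price P = 275 - 2·(445/6) = 380/3.
Vertex's profit: (380/3 - 45)·(245/6) - 2269 = 1065.7222.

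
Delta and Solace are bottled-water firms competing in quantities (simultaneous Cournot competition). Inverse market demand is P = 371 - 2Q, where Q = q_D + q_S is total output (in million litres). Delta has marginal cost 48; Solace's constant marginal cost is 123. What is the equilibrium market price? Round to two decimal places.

180.67

Delta's profit: π_D = (371 - 2Q)q_D - (48q_D). Setting ∂π_D/∂q_D = 0: 323 - 4q_D - 2(q_S) = 0.
Solace's first-order condition: 248 - 4q_S - 2(q_D) = 0.
Rearranging gives the reaction functions q_D = (323 - 2q_S)/4 and q_S = (248 - 2q_D)/4.
Substituting one into the other gives q_D = 199/3 and q_S = 173/6.
Total output Q = 571/6, so price P = 371 - 2·(571/6) = 542/3.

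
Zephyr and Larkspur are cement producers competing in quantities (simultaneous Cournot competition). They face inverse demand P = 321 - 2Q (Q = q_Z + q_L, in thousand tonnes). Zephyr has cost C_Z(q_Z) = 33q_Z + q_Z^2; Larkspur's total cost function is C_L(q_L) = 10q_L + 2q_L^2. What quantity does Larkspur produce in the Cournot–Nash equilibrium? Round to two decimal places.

29.32

Zephyr's profit: π_Z = (321 - 2Q)q_Z - (33q_Z + q_Z²). Setting ∂π_Z/∂q_Z = 0: 288 - 6q_Z - 2(q_L) = 0.
Larkspur's first-order condition: 311 - 8q_L - 2(q_Z) = 0.
Best responses: q_Z = (288 - 2q_L)/6, q_L = (311 - 2q_Z)/8.
Substituting one into the other gives q_Z = 841/22 and q_L = 645/22.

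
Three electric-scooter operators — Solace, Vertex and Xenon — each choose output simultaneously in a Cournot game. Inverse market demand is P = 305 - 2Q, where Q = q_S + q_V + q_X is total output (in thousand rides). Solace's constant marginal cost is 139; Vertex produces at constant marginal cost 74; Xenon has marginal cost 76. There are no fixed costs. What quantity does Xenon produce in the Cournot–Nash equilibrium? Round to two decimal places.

36.25

Solace's profit: π_S = (305 - 2Q)q_S - (139q_S). Setting ∂π_S/∂q_S = 0: 166 - 4q_S - 2(q_V + q_X) = 0.
Vertex's first-order condition: 231 - 4q_V - 2(q_S + q_X) = 0.
Xenon's first-order condition: 229 - 4q_X - 2(q_S + q_V) = 0.
Adding the 3 conditions: 626 − 4Q − 4Q = 0, i.e. Q = 313/4.
Back-substituting: q_S = (166 − 313/2)/2 = 19/4, q_V = (231 − 313/2)/2 = 149/4, q_X = (229 − 313/2)/2 = 145/4.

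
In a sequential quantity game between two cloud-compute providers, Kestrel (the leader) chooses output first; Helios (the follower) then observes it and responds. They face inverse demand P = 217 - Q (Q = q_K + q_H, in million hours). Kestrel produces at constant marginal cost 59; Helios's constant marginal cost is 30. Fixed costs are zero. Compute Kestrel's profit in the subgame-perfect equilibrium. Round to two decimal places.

Solve by backward induction. Given q_K, the follower Helios maximises π_H = (217 - q_K - q_H)q_H - 30q_H.
∂π_H/∂q_H = 187 - q_K - 2q_H = 0 gives the reaction function q_H = (187 - q_K)/2.
The leader anticipates this reaction. Substituting into P = 217 - Q gives P = 247/2 - (1/2)q_K, so π_K = (247/2 - (1/2)q_K)q_K - 59q_K.
The leader's first-order condition 129/2 - q_K = 0 yields q_K = 129/2.
Then q_H = (187 - 129/2)/2 = 245/4.
Price P = 217 - 503/4 = 365/4.
Kestrel's profit: (365/4 - 59)·(129/2) = 2080.1250.

2080.13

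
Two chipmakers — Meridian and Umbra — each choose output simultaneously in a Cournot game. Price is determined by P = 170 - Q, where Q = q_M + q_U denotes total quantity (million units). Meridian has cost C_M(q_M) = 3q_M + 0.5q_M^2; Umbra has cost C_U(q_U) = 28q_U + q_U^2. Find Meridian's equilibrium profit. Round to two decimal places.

Meridian's profit: π_M = (170 - Q)q_M - (3q_M + (1/2)q_M²). Setting ∂π_M/∂q_M = 0: 167 - 3q_M - (q_U) = 0.
Umbra's profit: π_U = (170 - Q)q_U - (28q_U + q_U²). Setting ∂π_U/∂q_U = 0: 142 - 4q_U - (q_M) = 0.
So q_M = (167 - q_U)/3 and q_U = (142 - q_M)/4.
Substituting one into the other gives q_M = 526/11 and q_U = 259/11.
Price P = 170 - 785/11 = 1085/11.
Meridian's profit: (1085/11)·(526/11) - 3·(526/11) - (1/2)(526/11)² = 3429.8678.

3429.87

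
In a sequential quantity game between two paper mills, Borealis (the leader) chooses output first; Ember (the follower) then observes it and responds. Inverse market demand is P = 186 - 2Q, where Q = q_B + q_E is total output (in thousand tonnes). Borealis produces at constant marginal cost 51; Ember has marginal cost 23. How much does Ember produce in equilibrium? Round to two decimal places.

27.38

The follower Ember best-responds to any q_B: π_E = (186 - 2Q)q_E - 23q_E.
Setting the follower's marginal profit to zero, 163 - 2q_B - 4q_E = 0, i.e. q_E = (163 - 2q_B)/4.
Borealis substitutes q_E(q_B) into its own profit: π_B = q_B(186 - 2q_B - (163 - 2q_B)/2) - 51q_B = (209/2 - q_B)q_B - 51q_B.
Leader FOC: 107/2 - 2q_B = 0, so q_B = 107/4.
Then q_E = (163 - 2·(107/4))/4 = 219/8.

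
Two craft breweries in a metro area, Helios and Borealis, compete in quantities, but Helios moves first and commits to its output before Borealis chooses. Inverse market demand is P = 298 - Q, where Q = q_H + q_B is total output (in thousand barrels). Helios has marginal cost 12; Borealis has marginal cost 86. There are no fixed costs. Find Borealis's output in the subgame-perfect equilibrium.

16

Solve by backward induction. Given q_H, the follower Borealis maximises π_B = (298 - q_H - q_B)q_B - 86q_B.
Setting the follower's marginal profit to zero, 212 - q_H - 2q_B = 0, i.e. q_B = (212 - q_H)/2.
The leader anticipates this reaction. Substituting into P = 298 - Q gives P = 192 - (1/2)q_H, so π_H = (192 - (1/2)q_H)q_H - 12q_H.
The leader's first-order condition 180 - q_H = 0 yields q_H = 180.
Then q_B = (212 - 180)/2 = 16.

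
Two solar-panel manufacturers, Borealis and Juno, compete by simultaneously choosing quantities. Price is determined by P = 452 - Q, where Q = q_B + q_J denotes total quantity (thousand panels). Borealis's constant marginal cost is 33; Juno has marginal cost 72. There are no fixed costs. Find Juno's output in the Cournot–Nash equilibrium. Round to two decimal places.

113.67

Borealis's profit: π_B = (452 - Q)q_B - (33q_B). Setting ∂π_B/∂q_B = 0: 419 - 2q_B - (q_J) = 0.
Juno's first-order condition: 380 - 2q_J - (q_B) = 0.
Rearranging gives the reaction functions q_B = (419 - q_J)/2 and q_J = (380 - q_B)/2.
Solving the pair: q_B = 458/3, q_J = 341/3.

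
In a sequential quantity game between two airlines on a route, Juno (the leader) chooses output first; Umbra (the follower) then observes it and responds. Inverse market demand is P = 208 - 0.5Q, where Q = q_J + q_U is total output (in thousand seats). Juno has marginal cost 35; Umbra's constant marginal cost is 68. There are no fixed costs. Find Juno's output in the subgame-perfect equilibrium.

Solve by backward induction. Given q_J, the follower Umbra maximises π_U = (208 - (1/2)q_J - (1/2)q_U)q_U - 68q_U.
Follower FOC: 140 - (1/2)q_J - q_U = 0, so q_U(q_J) = (140 - (1/2)q_J).
Juno substitutes q_U(q_J) into its own profit: π_J = q_J(208 - (1/2)q_J - (140 - (1/2)q_J)/2) - 35q_J = (138 - (1/4)q_J)q_J - 35q_J.
Maximising: ∂π_J/∂q_J = 103 - (1/2)q_J = 0, giving q_J = 206.
Then q_U = (140 - (1/2)·206) = 37.

206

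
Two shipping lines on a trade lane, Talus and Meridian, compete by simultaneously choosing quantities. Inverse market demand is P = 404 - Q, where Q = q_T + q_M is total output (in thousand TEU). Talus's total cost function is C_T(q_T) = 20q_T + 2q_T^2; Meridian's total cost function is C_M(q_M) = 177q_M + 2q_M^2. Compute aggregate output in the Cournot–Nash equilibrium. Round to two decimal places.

87.29

Talus's profit: π_T = (404 - Q)q_T - (20q_T + 2q_T²). Setting ∂π_T/∂q_T = 0: 384 - 6q_T - (q_M) = 0.
Meridian's profit: π_M = (404 - Q)q_M - (177q_M + 2q_M²). Setting ∂π_M/∂q_M = 0: 227 - 6q_M - (q_T) = 0.
Rearranging gives the reaction functions q_T = (384 - q_M)/6 and q_M = (227 - q_T)/6.
Solving the pair: q_T = 59.3429, q_M = 978/35.
Total output Q = 59.3429 + 978/35 = 611/7.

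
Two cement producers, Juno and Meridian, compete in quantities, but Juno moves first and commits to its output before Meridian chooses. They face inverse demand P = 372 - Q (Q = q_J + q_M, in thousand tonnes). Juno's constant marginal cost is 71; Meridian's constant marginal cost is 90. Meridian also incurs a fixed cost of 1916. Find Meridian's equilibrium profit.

Solve by backward induction. Given q_J, the follower Meridian maximises π_M = (372 - q_J - q_M)q_M - 90q_M.
Setting the follower's marginal profit to zero, 282 - q_J - 2q_M = 0, i.e. q_M = (282 - q_J)/2.
The leader anticipates this reaction. Substituting into P = 372 - Q gives P = 231 - (1/2)q_J, so π_J = (231 - (1/2)q_J)q_J - 71q_J.
The leader's first-order condition 160 - q_J = 0 yields q_J = 160.
Then q_M = (282 - 160)/2 = 61.
Price P = 372 - 221 = 151.
Meridian's profit: (151 - 90)·61 - 1916 = 1805.

1805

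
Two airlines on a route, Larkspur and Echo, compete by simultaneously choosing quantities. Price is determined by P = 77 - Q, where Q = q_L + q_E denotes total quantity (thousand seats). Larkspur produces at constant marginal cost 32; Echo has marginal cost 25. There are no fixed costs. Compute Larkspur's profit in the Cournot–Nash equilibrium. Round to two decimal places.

160.44

Larkspur's profit: π_L = (77 - Q)q_L - (32q_L). Setting ∂π_L/∂q_L = 0: 45 - 2q_L - (q_E) = 0.
Echo's first-order condition: 52 - 2q_E - (q_L) = 0.
Best responses: q_L = (45 - q_E)/2, q_E = (52 - q_L)/2.
Substituting one into the other gives q_L = 38/3 and q_E = 59/3.
Price P = 77 - 97/3 = 134/3.
Larkspur's profit: (134/3 - 32)·(38/3) = 1444/9.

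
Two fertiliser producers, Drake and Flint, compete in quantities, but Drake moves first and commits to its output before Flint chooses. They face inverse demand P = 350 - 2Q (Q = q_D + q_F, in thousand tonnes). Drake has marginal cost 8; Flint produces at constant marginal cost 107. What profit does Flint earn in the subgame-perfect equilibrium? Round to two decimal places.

63.28

Solve by backward induction. Given q_D, the follower Flint maximises π_F = (350 - 2q_D - 2q_F)q_F - 107q_F.
∂π_F/∂q_F = 243 - 2q_D - 4q_F = 0 gives the reaction function q_F = (243 - 2q_D)/4.
The leader anticipates this reaction. Substituting into P = 350 - 2Q gives P = 457/2 - q_D, so π_D = (457/2 - q_D)q_D - 8q_D.
The leader's first-order condition 441/2 - 2q_D = 0 yields q_D = 441/4.
Then q_F = (243 - 2·(441/4))/4 = 45/8.
Price P = 350 - 2·(927/8) = 473/4.
Flint's profit: (473/4 - 107)·(45/8) = 63.2813.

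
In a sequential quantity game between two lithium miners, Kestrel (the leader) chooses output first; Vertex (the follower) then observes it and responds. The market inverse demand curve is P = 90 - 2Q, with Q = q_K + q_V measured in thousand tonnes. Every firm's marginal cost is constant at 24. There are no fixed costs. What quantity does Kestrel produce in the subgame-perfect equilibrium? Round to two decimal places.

16.50

The follower Vertex best-responds to any q_K: π_V = (90 - 2Q)q_V - 24q_V.
∂π_V/∂q_V = 66 - 2q_K - 4q_V = 0 gives the reaction function q_V = (66 - 2q_K)/4.
The leader anticipates this reaction. Substituting into P = 90 - 2Q gives P = 57 - q_K, so π_K = (57 - q_K)q_K - 24q_K.
Leader FOC: 33 - 2q_K = 0, so q_K = 33/2.
Then q_V = (66 - 2·(33/2))/4 = 33/4.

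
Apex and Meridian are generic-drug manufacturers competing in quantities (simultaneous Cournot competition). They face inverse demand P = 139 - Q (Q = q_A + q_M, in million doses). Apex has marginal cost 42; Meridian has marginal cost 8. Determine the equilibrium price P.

63

Apex's profit: π_A = (139 - Q)q_A - (42q_A). Setting ∂π_A/∂q_A = 0: 97 - 2q_A - (q_M) = 0.
Meridian's profit: π_M = (139 - Q)q_M - (8q_M). Setting ∂π_M/∂q_M = 0: 131 - 2q_M - (q_A) = 0.
Best responses: q_A = (97 - q_M)/2, q_M = (131 - q_A)/2.
Substituting one into the other gives q_A = 21 and q_M = 55.
Total output Q = 76, so price P = 139 - 76 = 63.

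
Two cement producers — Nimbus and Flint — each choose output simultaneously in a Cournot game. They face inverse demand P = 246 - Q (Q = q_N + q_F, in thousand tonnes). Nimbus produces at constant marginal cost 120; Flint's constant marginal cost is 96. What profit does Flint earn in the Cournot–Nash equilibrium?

Nimbus's profit: π_N = (246 - Q)q_N - (120q_N). Setting ∂π_N/∂q_N = 0: 126 - 2q_N - (q_F) = 0.
Flint's profit: π_F = (246 - Q)q_F - (96q_F). Setting ∂π_F/∂q_F = 0: 150 - 2q_F - (q_N) = 0.
Best responses: q_N = (126 - q_F)/2, q_F = (150 - q_N)/2.
Substituting one into the other gives q_N = 34 and q_F = 58.
Price P = 246 - 92 = 154.
Flint's profit: (154 - 96)·58 = 3364.

3364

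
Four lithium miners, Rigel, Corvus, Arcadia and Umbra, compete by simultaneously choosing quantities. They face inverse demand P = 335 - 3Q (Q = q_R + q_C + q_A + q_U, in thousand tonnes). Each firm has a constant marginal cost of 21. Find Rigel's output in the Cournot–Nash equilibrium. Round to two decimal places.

A representative firm's profit is π_i = q_i(335 - 3Q) - 21q_i.
Setting ∂π_i/∂q_i = 0 with rivals' quantities fixed: 314 - 6q_i - 3·Σ_{j≠i} q_j = 0.
By symmetry each firm produces the same amount; substituting Σ_{j≠i} q_j = 3q_i yields q_i = 314/15.

20.93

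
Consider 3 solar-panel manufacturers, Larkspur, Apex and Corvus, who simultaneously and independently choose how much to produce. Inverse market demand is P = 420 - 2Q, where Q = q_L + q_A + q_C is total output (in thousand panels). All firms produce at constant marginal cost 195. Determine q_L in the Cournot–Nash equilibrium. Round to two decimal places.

A representative firm's profit is π_i = q_i(420 - 2Q) - 195q_i.
First-order condition (treating rivals' output as given): 225 - 4q_i - 2·Σ_{j≠i} q_j = 0.
With identical firms every q_j equals q_i, so Σ_{j≠i} q_j = 2q_i and 225 = 8q_i, giving q_i = 225/8.

28.13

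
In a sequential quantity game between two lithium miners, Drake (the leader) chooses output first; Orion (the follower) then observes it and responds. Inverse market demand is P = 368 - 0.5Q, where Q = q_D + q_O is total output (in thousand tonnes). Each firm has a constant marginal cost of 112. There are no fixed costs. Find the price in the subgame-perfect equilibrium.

176

Solve by backward induction. Given q_D, the follower Orion maximises π_O = (368 - (1/2)q_D - (1/2)q_O)q_O - 112q_O.
∂π_O/∂q_O = 256 - (1/2)q_D - q_O = 0 gives the reaction function q_O = (256 - (1/2)q_D).
Drake substitutes q_O(q_D) into its own profit: π_D = q_D(368 - (1/2)q_D - (256 - (1/2)q_D)/2) - 112q_D = (240 - (1/4)q_D)q_D - 112q_D.
Maximising: ∂π_D/∂q_D = 128 - (1/2)q_D = 0, giving q_D = 256.
Then q_O = (256 - (1/2)·256) = 128.
Total output Q = 384, so price P = 368 - (1/2)·384 = 176.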